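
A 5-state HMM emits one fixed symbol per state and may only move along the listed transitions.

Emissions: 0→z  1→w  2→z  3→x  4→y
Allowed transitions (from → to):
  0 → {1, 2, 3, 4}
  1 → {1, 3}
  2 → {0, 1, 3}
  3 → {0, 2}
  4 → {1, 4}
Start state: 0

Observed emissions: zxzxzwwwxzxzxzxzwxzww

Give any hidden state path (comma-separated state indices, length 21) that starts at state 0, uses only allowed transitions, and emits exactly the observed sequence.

  t0 'z' -> {0,2}, take 0 (start)
  t1 'x' -> {3}, take 3 (0->3 ok)
  t2 'z' -> {0,2}, take 0 (3->0 ok)
  t3 'x' -> {3}, take 3 (0->3 ok)
  t4 'z' -> {0,2}, take 0 (3->0 ok)
  t5 'w' -> {1}, take 1 (0->1 ok)
  t6 'w' -> {1}, take 1 (1->1 ok)
  t7 'w' -> {1}, take 1 (1->1 ok)
  t8 'x' -> {3}, take 3 (1->3 ok)
  t9 'z' -> {0,2}, take 2 (3->2 ok)
  t10 'x' -> {3}, take 3 (2->3 ok)
  t11 'z' -> {0,2}, take 0 (3->0 ok)
  t12 'x' -> {3}, take 3 (0->3 ok)
  t13 'z' -> {0,2}, take 0 (3->0 ok)
  t14 'x' -> {3}, take 3 (0->3 ok)
  t15 'z' -> {0,2}, take 0 (3->0 ok)
  t16 'w' -> {1}, take 1 (0->1 ok)
  t17 'x' -> {3}, take 3 (1->3 ok)
  t18 'z' -> {0,2}, take 2 (3->2 ok)
  t19 'w' -> {1}, take 1 (2->1 ok)
  t20 'w' -> {1}, take 1 (1->1 ok)

0,3,0,3,0,1,1,1,3,2,3,0,3,0,3,0,1,3,2,1,1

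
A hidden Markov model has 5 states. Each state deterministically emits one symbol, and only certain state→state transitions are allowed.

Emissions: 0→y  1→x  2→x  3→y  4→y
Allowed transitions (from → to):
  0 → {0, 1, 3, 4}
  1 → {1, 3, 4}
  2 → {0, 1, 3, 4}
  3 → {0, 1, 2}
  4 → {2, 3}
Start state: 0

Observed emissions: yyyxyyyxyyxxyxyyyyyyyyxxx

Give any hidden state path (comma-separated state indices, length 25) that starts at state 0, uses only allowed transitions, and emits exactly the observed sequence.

  pos 0: y in {0,3,4}, choose 0; start
  pos 1: y in {0,3,4}, choose 0; 0->0 ok
  pos 2: y in {0,3,4}, choose 0; 0->0 ok
  pos 3: x in {1,2}, choose 1; 0->1 ok
  pos 4: y in {0,3,4}, choose 3; 1->3 ok
  pos 5: y in {0,3,4}, choose 0; 3->0 ok
  pos 6: y in {0,3,4}, choose 3; 0->3 ok
  pos 7: x in {1,2}, choose 1; 3->1 ok
  pos 8: y in {0,3,4}, choose 4; 1->4 ok
  pos 9: y in {0,3,4}, choose 3; 4->3 ok
  pos 10: x in {1,2}, choose 2; 3->2 ok
  pos 11: x in {1,2}, choose 1; 2->1 ok
  pos 12: y in {0,3,4}, choose 3; 1->3 ok
  pos 13: x in {1,2}, choose 1; 3->1 ok
  pos 14: y in {0,3,4}, choose 3; 1->3 ok
  pos 15: y in {0,3,4}, choose 0; 3->0 ok
  pos 16: y in {0,3,4}, choose 0; 0->0 ok
  pos 17: y in {0,3,4}, choose 0; 0->0 ok
  pos 18: y in {0,3,4}, choose 4; 0->4 ok
  pos 19: y in {0,3,4}, choose 3; 4->3 ok
  pos 20: y in {0,3,4}, choose 0; 3->0 ok
  pos 21: y in {0,3,4}, choose 4; 0->4 ok
  pos 22: x in {1,2}, choose 2; 4->2 ok
  pos 23: x in {1,2}, choose 1; 2->1 ok
  pos 24: x in {1,2}, choose 1; 1->1 ok

0,0,0,1,3,0,3,1,4,3,2,1,3,1,3,0,0,0,4,3,0,4,2,1,1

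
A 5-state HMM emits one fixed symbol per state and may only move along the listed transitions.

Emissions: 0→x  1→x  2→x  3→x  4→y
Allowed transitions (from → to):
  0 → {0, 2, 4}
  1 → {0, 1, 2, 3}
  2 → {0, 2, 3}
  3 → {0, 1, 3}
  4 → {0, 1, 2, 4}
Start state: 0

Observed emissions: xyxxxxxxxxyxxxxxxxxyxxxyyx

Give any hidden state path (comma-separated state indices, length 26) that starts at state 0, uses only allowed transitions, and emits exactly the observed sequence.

0,4,1,1,3,1,2,3,0,0,4,0,2,3,1,1,2,2,0,4,2,0,0,4,4,1

  0: obs=x cand={0,1,2,3} pick 0 [start]
  1: obs=y cand={4} pick 4 [0->4 ok]
  2: obs=x cand={0,1,2,3} pick 1 [4->1 ok]
  3: obs=x cand={0,1,2,3} pick 1 [1->1 ok]
  4: obs=x cand={0,1,2,3} pick 3 [1->3 ok]
  5: obs=x cand={0,1,2,3} pick 1 [3->1 ok]
  6: obs=x cand={0,1,2,3} pick 2 [1->2 ok]
  7: obs=x cand={0,1,2,3} pick 3 [2->3 ok]
  8: obs=x cand={0,1,2,3} pick 0 [3->0 ok]
  9: obs=x cand={0,1,2,3} pick 0 [0->0 ok]
  10: obs=y cand={4} pick 4 [0->4 ok]
  11: obs=x cand={0,1,2,3} pick 0 [4->0 ok]
  12: obs=x cand={0,1,2,3} pick 2 [0->2 ok]
  13: obs=x cand={0,1,2,3} pick 3 [2->3 ok]
  14: obs=x cand={0,1,2,3} pick 1 [3->1 ok]
  15: obs=x cand={0,1,2,3} pick 1 [1->1 ok]
  16: obs=x cand={0,1,2,3} pick 2 [1->2 ok]
  17: obs=x cand={0,1,2,3} pick 2 [2->2 ok]
  18: obs=x cand={0,1,2,3} pick 0 [2->0 ok]
  19: obs=y cand={4} pick 4 [0->4 ok]
  20: obs=x cand={0,1,2,3} pick 2 [4->2 ok]
  21: obs=x cand={0,1,2,3} pick 0 [2->0 ok]
  22: obs=x cand={0,1,2,3} pick 0 [0->0 ok]
  23: obs=y cand={4} pick 4 [0->4 ok]
  24: obs=y cand={4} pick 4 [4->4 ok]
  25: obs=x cand={0,1,2,3} pick 1 [4->1 ok]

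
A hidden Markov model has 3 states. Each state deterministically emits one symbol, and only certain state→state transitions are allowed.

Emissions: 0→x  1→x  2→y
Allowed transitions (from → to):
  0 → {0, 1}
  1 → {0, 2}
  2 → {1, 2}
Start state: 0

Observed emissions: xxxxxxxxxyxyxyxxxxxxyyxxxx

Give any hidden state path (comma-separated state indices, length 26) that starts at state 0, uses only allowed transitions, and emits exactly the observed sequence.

0,0,1,0,0,0,1,0,1,2,1,2,1,2,1,0,0,0,0,1,2,2,1,0,0,0

  [0] x  {0,1}  => 0  start
  [1] x  {0,1}  => 0  0->0 ok
  [2] x  {0,1}  => 1  0->1 ok
  [3] x  {0,1}  => 0  1->0 ok
  [4] x  {0,1}  => 0  0->0 ok
  [5] x  {0,1}  => 0  0->0 ok
  [6] x  {0,1}  => 1  0->1 ok
  [7] x  {0,1}  => 0  1->0 ok
  [8] x  {0,1}  => 1  0->1 ok
  [9] y  {2}  => 2  1->2 ok
  [10] x  {0,1}  => 1  2->1 ok
  [11] y  {2}  => 2  1->2 ok
  [12] x  {0,1}  => 1  2->1 ok
  [13] y  {2}  => 2  1->2 ok
  [14] x  {0,1}  => 1  2->1 ok
  [15] x  {0,1}  => 0  1->0 ok
  [16] x  {0,1}  => 0  0->0 ok
  [17] x  {0,1}  => 0  0->0 ok
  [18] x  {0,1}  => 0  0->0 ok
  [19] x  {0,1}  => 1  0->1 ok
  [20] y  {2}  => 2  1->2 ok
  [21] y  {2}  => 2  2->2 ok
  [22] x  {0,1}  => 1  2->1 ok
  [23] x  {0,1}  => 0  1->0 ok
  [24] x  {0,1}  => 0  0->0 ok
  [25] x  {0,1}  => 0  0->0 ok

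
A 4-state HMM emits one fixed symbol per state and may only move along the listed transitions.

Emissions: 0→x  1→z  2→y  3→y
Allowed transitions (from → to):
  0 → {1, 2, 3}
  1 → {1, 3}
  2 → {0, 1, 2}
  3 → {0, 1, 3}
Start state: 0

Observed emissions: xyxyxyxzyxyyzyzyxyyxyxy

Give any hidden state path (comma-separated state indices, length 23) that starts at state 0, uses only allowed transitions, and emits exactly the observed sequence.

  0: obs=x cand={0} pick 0 [start]
  1: obs=y cand={2,3} pick 3 [0->3 ok]
  2: obs=x cand={0} pick 0 [3->0 ok]
  3: obs=y cand={2,3} pick 3 [0->3 ok]
  4: obs=x cand={0} pick 0 [3->0 ok]
  5: obs=y cand={2,3} pick 2 [0->2 ok]
  6: obs=x cand={0} pick 0 [2->0 ok]
  7: obs=z cand={1} pick 1 [0->1 ok]
  8: obs=y cand={2,3} pick 3 [1->3 ok]
  9: obs=x cand={0} pick 0 [3->0 ok]
  10: obs=y cand={2,3} pick 3 [0->3 ok]
  11: obs=y cand={2,3} pick 3 [3->3 ok]
  12: obs=z cand={1} pick 1 [3->1 ok]
  13: obs=y cand={2,3} pick 3 [1->3 ok]
  14: obs=z cand={1} pick 1 [3->1 ok]
  15: obs=y cand={2,3} pick 3 [1->3 ok]
  16: obs=x cand={0} pick 0 [3->0 ok]
  17: obs=y cand={2,3} pick 2 [0->2 ok]
  18: obs=y cand={2,3} pick 2 [2->2 ok]
  19: obs=x cand={0} pick 0 [2->0 ok]
  20: obs=y cand={2,3} pick 2 [0->2 ok]
  21: obs=x cand={0} pick 0 [2->0 ok]
  22: obs=y cand={2,3} pick 3 [0->3 ok]

0,3,0,3,0,2,0,1,3,0,3,3,1,3,1,3,0,2,2,0,2,0,3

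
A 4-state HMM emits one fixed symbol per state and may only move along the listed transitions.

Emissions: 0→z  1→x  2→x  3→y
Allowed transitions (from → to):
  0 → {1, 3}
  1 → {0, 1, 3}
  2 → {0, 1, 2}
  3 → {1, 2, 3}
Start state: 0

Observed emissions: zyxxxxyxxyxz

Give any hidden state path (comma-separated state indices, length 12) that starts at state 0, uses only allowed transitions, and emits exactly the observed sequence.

  t0 'z' -> {0}, take 0 (start)
  t1 'y' -> {3}, take 3 (0->3 ok)
  t2 'x' -> {1,2}, take 2 (3->2 ok)
  t3 'x' -> {1,2}, take 1 (2->1 ok)
  t4 'x' -> {1,2}, take 1 (1->1 ok)
  t5 'x' -> {1,2}, take 1 (1->1 ok)
  t6 'y' -> {3}, take 3 (1->3 ok)
  t7 'x' -> {1,2}, take 2 (3->2 ok)
  t8 'x' -> {1,2}, take 1 (2->1 ok)
  t9 'y' -> {3}, take 3 (1->3 ok)
  t10 'x' -> {1,2}, take 2 (3->2 ok)
  t11 'z' -> {0}, take 0 (2->0 ok)

0,3,2,1,1,1,3,2,1,3,2,0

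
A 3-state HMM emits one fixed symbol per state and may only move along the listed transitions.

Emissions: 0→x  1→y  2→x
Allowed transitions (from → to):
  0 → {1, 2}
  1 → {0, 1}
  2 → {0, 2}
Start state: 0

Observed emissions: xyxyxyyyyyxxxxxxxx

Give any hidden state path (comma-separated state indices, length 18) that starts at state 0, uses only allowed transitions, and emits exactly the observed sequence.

  t0 'x' -> {0,2}, take 0 (start)
  t1 'y' -> {1}, take 1 (0->1 ok)
  t2 'x' -> {0,2}, take 0 (1->0 ok)
  t3 'y' -> {1}, take 1 (0->1 ok)
  t4 'x' -> {0,2}, take 0 (1->0 ok)
  t5 'y' -> {1}, take 1 (0->1 ok)
  t6 'y' -> {1}, take 1 (1->1 ok)
  t7 'y' -> {1}, take 1 (1->1 ok)
  t8 'y' -> {1}, take 1 (1->1 ok)
  t9 'y' -> {1}, take 1 (1->1 ok)
  t10 'x' -> {0,2}, take 0 (1->0 ok)
  t11 'x' -> {0,2}, take 2 (0->2 ok)
  t12 'x' -> {0,2}, take 2 (2->2 ok)
  t13 'x' -> {0,2}, take 2 (2->2 ok)
  t14 'x' -> {0,2}, take 2 (2->2 ok)
  t15 'x' -> {0,2}, take 2 (2->2 ok)
  t16 'x' -> {0,2}, take 2 (2->2 ok)
  t17 'x' -> {0,2}, take 0 (2->0 ok)

0,1,0,1,0,1,1,1,1,1,0,2,2,2,2,2,2,0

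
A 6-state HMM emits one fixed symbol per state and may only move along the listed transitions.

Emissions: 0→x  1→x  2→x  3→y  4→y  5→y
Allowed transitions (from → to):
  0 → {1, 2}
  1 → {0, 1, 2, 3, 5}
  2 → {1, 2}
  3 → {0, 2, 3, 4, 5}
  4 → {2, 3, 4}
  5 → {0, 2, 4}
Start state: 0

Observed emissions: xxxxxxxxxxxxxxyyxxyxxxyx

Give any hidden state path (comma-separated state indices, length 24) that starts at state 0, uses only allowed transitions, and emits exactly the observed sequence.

  t0 'x' -> {0,1,2}, take 0 (start)
  t1 'x' -> {0,1,2}, take 2 (0->2 ok)
  t2 'x' -> {0,1,2}, take 2 (2->2 ok)
  t3 'x' -> {0,1,2}, take 1 (2->1 ok)
  t4 'x' -> {0,1,2}, take 1 (1->1 ok)
  t5 'x' -> {0,1,2}, take 0 (1->0 ok)
  t6 'x' -> {0,1,2}, take 2 (0->2 ok)
  t7 'x' -> {0,1,2}, take 2 (2->2 ok)
  t8 'x' -> {0,1,2}, take 1 (2->1 ok)
  t9 'x' -> {0,1,2}, take 1 (1->1 ok)
  t10 'x' -> {0,1,2}, take 2 (1->2 ok)
  t11 'x' -> {0,1,2}, take 2 (2->2 ok)
  t12 'x' -> {0,1,2}, take 2 (2->2 ok)
  t13 'x' -> {0,1,2}, take 1 (2->1 ok)
  t14 'y' -> {3,4,5}, take 3 (1->3 ok)
  t15 'y' -> {3,4,5}, take 3 (3->3 ok)
  t16 'x' -> {0,1,2}, take 0 (3->0 ok)
  t17 'x' -> {0,1,2}, take 1 (0->1 ok)
  t18 'y' -> {3,4,5}, take 3 (1->3 ok)
  t19 'x' -> {0,1,2}, take 2 (3->2 ok)
  t20 'x' -> {0,1,2}, take 2 (2->2 ok)
  t21 'x' -> {0,1,2}, take 1 (2->1 ok)
  t22 'y' -> {3,4,5}, take 5 (1->5 ok)
  t23 'x' -> {0,1,2}, take 2 (5->2 ok)

0,2,2,1,1,0,2,2,1,1,2,2,2,1,3,3,0,1,3,2,2,1,5,2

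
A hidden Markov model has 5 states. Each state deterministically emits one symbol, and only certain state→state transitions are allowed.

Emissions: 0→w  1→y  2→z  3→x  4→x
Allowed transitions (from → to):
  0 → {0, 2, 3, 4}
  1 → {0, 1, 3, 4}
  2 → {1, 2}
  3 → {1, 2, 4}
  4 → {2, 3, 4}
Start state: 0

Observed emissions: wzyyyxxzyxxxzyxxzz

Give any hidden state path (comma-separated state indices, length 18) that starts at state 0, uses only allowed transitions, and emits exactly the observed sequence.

  [0] w  {0}  => 0  start
  [1] z  {2}  => 2  0->2 ok
  [2] y  {1}  => 1  2->1 ok
  [3] y  {1}  => 1  1->1 ok
  [4] y  {1}  => 1  1->1 ok
  [5] x  {3,4}  => 4  1->4 ok
  [6] x  {3,4}  => 4  4->4 ok
  [7] z  {2}  => 2  4->2 ok
  [8] y  {1}  => 1  2->1 ok
  [9] x  {3,4}  => 4  1->4 ok
  [10] x  {3,4}  => 3  4->3 ok
  [11] x  {3,4}  => 4  3->4 ok
  [12] z  {2}  => 2  4->2 ok
  [13] y  {1}  => 1  2->1 ok
  [14] x  {3,4}  => 4  1->4 ok
  [15] x  {3,4}  => 3  4->3 ok
  [16] z  {2}  => 2  3->2 ok
  [17] z  {2}  => 2  2->2 ok

0,2,1,1,1,4,4,2,1,4,3,4,2,1,4,3,2,2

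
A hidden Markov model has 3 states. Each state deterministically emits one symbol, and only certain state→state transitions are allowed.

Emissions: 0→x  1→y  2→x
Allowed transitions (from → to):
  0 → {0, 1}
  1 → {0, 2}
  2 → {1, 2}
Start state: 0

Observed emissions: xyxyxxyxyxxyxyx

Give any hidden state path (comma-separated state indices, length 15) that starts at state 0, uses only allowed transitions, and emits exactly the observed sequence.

0,1,0,1,2,2,1,2,1,0,0,1,2,1,0

  pos 0: x in {0,2}, choose 0; start
  pos 1: y in {1}, choose 1; 0->1 ok
  pos 2: x in {0,2}, choose 0; 1->0 ok
  pos 3: y in {1}, choose 1; 0->1 ok
  pos 4: x in {0,2}, choose 2; 1->2 ok
  pos 5: x in {0,2}, choose 2; 2->2 ok
  pos 6: y in {1}, choose 1; 2->1 ok
  pos 7: x in {0,2}, choose 2; 1->2 ok
  pos 8: y in {1}, choose 1; 2->1 ok
  pos 9: x in {0,2}, choose 0; 1->0 ok
  pos 10: x in {0,2}, choose 0; 0->0 ok
  pos 11: y in {1}, choose 1; 0->1 ok
  pos 12: x in {0,2}, choose 2; 1->2 ok
  pos 13: y in {1}, choose 1; 2->1 ok
  pos 14: x in {0,2}, choose 0; 1->0 ok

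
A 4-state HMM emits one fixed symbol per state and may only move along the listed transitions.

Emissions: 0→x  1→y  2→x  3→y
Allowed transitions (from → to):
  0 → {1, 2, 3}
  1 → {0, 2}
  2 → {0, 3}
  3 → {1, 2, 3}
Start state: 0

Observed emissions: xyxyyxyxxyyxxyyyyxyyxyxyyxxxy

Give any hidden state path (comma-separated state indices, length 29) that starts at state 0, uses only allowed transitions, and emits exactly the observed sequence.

0,1,0,3,1,2,3,2,0,3,1,2,0,3,3,3,1,0,3,1,0,1,0,3,3,2,0,2,3

  [0] x  {0,2}  => 0  start
  [1] y  {1,3}  => 1  0->1 ok
  [2] x  {0,2}  => 0  1->0 ok
  [3] y  {1,3}  => 3  0->3 ok
  [4] y  {1,3}  => 1  3->1 ok
  [5] x  {0,2}  => 2  1->2 ok
  [6] y  {1,3}  => 3  2->3 ok
  [7] x  {0,2}  => 2  3->2 ok
  [8] x  {0,2}  => 0  2->0 ok
  [9] y  {1,3}  => 3  0->3 ok
  [10] y  {1,3}  => 1  3->1 ok
  [11] x  {0,2}  => 2  1->2 ok
  [12] x  {0,2}  => 0  2->0 ok
  [13] y  {1,3}  => 3  0->3 ok
  [14] y  {1,3}  => 3  3->3 ok
  [15] y  {1,3}  => 3  3->3 ok
  [16] y  {1,3}  => 1  3->1 ok
  [17] x  {0,2}  => 0  1->0 ok
  [18] y  {1,3}  => 3  0->3 ok
  [19] y  {1,3}  => 1  3->1 ok
  [20] x  {0,2}  => 0  1->0 ok
  [21] y  {1,3}  => 1  0->1 ok
  [22] x  {0,2}  => 0  1->0 ok
  [23] y  {1,3}  => 3  0->3 ok
  [24] y  {1,3}  => 3  3->3 ok
  [25] x  {0,2}  => 2  3->2 ok
  [26] x  {0,2}  => 0  2->0 ok
  [27] x  {0,2}  => 2  0->2 ok
  [28] y  {1,3}  => 3  2->3 ok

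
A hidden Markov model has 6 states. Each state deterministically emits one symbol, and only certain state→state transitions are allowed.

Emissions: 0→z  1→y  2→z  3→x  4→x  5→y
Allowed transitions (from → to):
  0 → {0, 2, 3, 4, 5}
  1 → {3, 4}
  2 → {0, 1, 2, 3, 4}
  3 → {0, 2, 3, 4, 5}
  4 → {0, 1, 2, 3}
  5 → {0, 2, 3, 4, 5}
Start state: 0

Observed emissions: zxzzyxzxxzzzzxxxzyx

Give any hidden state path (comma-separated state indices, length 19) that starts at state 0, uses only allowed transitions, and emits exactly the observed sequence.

  0: obs=z cand={0,2} pick 0 [start]
  1: obs=x cand={3,4} pick 3 [0->3 ok]
  2: obs=z cand={0,2} pick 2 [3->2 ok]
  3: obs=z cand={0,2} pick 2 [2->2 ok]
  4: obs=y cand={1,5} pick 1 [2->1 ok]
  5: obs=x cand={3,4} pick 4 [1->4 ok]
  6: obs=z cand={0,2} pick 2 [4->2 ok]
  7: obs=x cand={3,4} pick 3 [2->3 ok]
  8: obs=x cand={3,4} pick 4 [3->4 ok]
  9: obs=z cand={0,2} pick 2 [4->2 ok]
  10: obs=z cand={0,2} pick 0 [2->0 ok]
  11: obs=z cand={0,2} pick 0 [0->0 ok]
  12: obs=z cand={0,2} pick 0 [0->0 ok]
  13: obs=x cand={3,4} pick 3 [0->3 ok]
  14: obs=x cand={3,4} pick 4 [3->4 ok]
  15: obs=x cand={3,4} pick 3 [4->3 ok]
  16: obs=z cand={0,2} pick 2 [3->2 ok]
  17: obs=y cand={1,5} pick 1 [2->1 ok]
  18: obs=x cand={3,4} pick 4 [1->4 ok]

0,3,2,2,1,4,2,3,4,2,0,0,0,3,4,3,2,1,4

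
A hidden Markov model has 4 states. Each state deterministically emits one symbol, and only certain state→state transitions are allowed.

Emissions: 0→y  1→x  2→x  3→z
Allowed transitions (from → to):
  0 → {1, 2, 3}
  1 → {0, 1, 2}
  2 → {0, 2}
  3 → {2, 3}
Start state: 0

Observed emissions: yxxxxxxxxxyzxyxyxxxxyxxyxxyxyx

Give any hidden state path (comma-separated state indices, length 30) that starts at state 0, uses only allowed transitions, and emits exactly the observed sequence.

0,1,1,2,2,2,2,2,2,2,0,3,2,0,1,0,1,2,2,2,0,1,2,0,1,2,0,2,0,1

  0: obs=y cand={0} pick 0 [start]
  1: obs=x cand={1,2} pick 1 [0->1 ok]
  2: obs=x cand={1,2} pick 1 [1->1 ok]
  3: obs=x cand={1,2} pick 2 [1->2 ok]
  4: obs=x cand={1,2} pick 2 [2->2 ok]
  5: obs=x cand={1,2} pick 2 [2->2 ok]
  6: obs=x cand={1,2} pick 2 [2->2 ok]
  7: obs=x cand={1,2} pick 2 [2->2 ok]
  8: obs=x cand={1,2} pick 2 [2->2 ok]
  9: obs=x cand={1,2} pick 2 [2->2 ok]
  10: obs=y cand={0} pick 0 [2->0 ok]
  11: obs=z cand={3} pick 3 [0->3 ok]
  12: obs=x cand={1,2} pick 2 [3->2 ok]
  13: obs=y cand={0} pick 0 [2->0 ok]
  14: obs=x cand={1,2} pick 1 [0->1 ok]
  15: obs=y cand={0} pick 0 [1->0 ok]
  16: obs=x cand={1,2} pick 1 [0->1 ok]
  17: obs=x cand={1,2} pick 2 [1->2 ok]
  18: obs=x cand={1,2} pick 2 [2->2 ok]
  19: obs=x cand={1,2} pick 2 [2->2 ok]
  20: obs=y cand={0} pick 0 [2->0 ok]
  21: obs=x cand={1,2} pick 1 [0->1 ok]
  22: obs=x cand={1,2} pick 2 [1->2 ok]
  23: obs=y cand={0} pick 0 [2->0 ok]
  24: obs=x cand={1,2} pick 1 [0->1 ok]
  25: obs=x cand={1,2} pick 2 [1->2 ok]
  26: obs=y cand={0} pick 0 [2->0 ok]
  27: obs=x cand={1,2} pick 2 [0->2 ok]
  28: obs=y cand={0} pick 0 [2->0 ok]
  29: obs=x cand={1,2} pick 1 [0->1 ok]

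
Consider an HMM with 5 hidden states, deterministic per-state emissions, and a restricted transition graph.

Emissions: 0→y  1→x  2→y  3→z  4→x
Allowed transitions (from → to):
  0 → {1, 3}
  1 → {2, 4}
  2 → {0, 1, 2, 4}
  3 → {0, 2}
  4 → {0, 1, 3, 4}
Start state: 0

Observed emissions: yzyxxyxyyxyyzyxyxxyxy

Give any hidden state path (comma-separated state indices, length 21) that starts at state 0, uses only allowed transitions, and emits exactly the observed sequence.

  0: obs=y cand={0,2} pick 0 [start]
  1: obs=z cand={3} pick 3 [0->3 ok]
  2: obs=y cand={0,2} pick 2 [3->2 ok]
  3: obs=x cand={1,4} pick 4 [2->4 ok]
  4: obs=x cand={1,4} pick 1 [4->1 ok]
  5: obs=y cand={0,2} pick 2 [1->2 ok]
  6: obs=x cand={1,4} pick 1 [2->1 ok]
  7: obs=y cand={0,2} pick 2 [1->2 ok]
  8: obs=y cand={0,2} pick 2 [2->2 ok]
  9: obs=x cand={1,4} pick 1 [2->1 ok]
  10: obs=y cand={0,2} pick 2 [1->2 ok]
  11: obs=y cand={0,2} pick 0 [2->0 ok]
  12: obs=z cand={3} pick 3 [0->3 ok]
  13: obs=y cand={0,2} pick 2 [3->2 ok]
  14: obs=x cand={1,4} pick 1 [2->1 ok]
  15: obs=y cand={0,2} pick 2 [1->2 ok]
  16: obs=x cand={1,4} pick 1 [2->1 ok]
  17: obs=x cand={1,4} pick 4 [1->4 ok]
  18: obs=y cand={0,2} pick 0 [4->0 ok]
  19: obs=x cand={1,4} pick 1 [0->1 ok]
  20: obs=y cand={0,2} pick 2 [1->2 ok]

0,3,2,4,1,2,1,2,2,1,2,0,3,2,1,2,1,4,0,1,2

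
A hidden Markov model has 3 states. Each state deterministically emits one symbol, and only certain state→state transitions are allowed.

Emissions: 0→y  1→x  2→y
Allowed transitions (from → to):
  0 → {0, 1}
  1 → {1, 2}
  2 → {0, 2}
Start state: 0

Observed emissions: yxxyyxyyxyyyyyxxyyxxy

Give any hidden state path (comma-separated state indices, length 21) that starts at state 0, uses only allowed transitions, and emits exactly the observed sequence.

0,1,1,2,0,1,2,0,1,2,2,2,2,0,1,1,2,0,1,1,2

  [0] y  {0,2}  => 0  start
  [1] x  {1}  => 1  0->1 ok
  [2] x  {1}  => 1  1->1 ok
  [3] y  {0,2}  => 2  1->2 ok
  [4] y  {0,2}  => 0  2->0 ok
  [5] x  {1}  => 1  0->1 ok
  [6] y  {0,2}  => 2  1->2 ok
  [7] y  {0,2}  => 0  2->0 ok
  [8] x  {1}  => 1  0->1 ok
  [9] y  {0,2}  => 2  1->2 ok
  [10] y  {0,2}  => 2  2->2 ok
  [11] y  {0,2}  => 2  2->2 ok
  [12] y  {0,2}  => 2  2->2 ok
  [13] y  {0,2}  => 0  2->0 ok
  [14] x  {1}  => 1  0->1 ok
  [15] x  {1}  => 1  1->1 ok
  [16] y  {0,2}  => 2  1->2 ok
  [17] y  {0,2}  => 0  2->0 ok
  [18] x  {1}  => 1  0->1 ok
  [19] x  {1}  => 1  1->1 ok
  [20] y  {0,2}  => 2  1->2 ok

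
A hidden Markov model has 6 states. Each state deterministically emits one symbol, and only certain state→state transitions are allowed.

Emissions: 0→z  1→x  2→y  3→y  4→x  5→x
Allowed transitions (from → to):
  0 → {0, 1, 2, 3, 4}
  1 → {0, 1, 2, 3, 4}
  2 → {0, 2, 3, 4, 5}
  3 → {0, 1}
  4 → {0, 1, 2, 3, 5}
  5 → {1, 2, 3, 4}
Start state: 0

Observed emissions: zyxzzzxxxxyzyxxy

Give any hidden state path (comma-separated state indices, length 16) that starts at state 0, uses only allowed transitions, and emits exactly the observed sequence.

  [0] z  {0}  => 0  start
  [1] y  {2,3}  => 2  0->2 ok
  [2] x  {1,4,5}  => 4  2->4 ok
  [3] z  {0}  => 0  4->0 ok
  [4] z  {0}  => 0  0->0 ok
  [5] z  {0}  => 0  0->0 ok
  [6] x  {1,4,5}  => 4  0->4 ok
  [7] x  {1,4,5}  => 5  4->5 ok
  [8] x  {1,4,5}  => 4  5->4 ok
  [9] x  {1,4,5}  => 1  4->1 ok
  [10] y  {2,3}  => 2  1->2 ok
  [11] z  {0}  => 0  2->0 ok
  [12] y  {2,3}  => 2  0->2 ok
  [13] x  {1,4,5}  => 5  2->5 ok
  [14] x  {1,4,5}  => 4  5->4 ok
  [15] y  {2,3}  => 2  4->2 ok

0,2,4,0,0,0,4,5,4,1,2,0,2,5,4,2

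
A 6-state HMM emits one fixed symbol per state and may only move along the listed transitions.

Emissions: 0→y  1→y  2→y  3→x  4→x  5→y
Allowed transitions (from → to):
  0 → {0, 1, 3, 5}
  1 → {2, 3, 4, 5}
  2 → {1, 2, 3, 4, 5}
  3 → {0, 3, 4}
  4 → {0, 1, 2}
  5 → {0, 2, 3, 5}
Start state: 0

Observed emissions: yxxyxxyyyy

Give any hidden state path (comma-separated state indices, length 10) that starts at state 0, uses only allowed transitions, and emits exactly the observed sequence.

  0: obs=y cand={0,1,2,5} pick 0 [start]
  1: obs=x cand={3,4} pick 3 [0->3 ok]
  2: obs=x cand={3,4} pick 4 [3->4 ok]
  3: obs=y cand={0,1,2,5} pick 1 [4->1 ok]
  4: obs=x cand={3,4} pick 3 [1->3 ok]
  5: obs=x cand={3,4} pick 4 [3->4 ok]
  6: obs=y cand={0,1,2,5} pick 2 [4->2 ok]
  7: obs=y cand={0,1,2,5} pick 5 [2->5 ok]
  8: obs=y cand={0,1,2,5} pick 5 [5->5 ok]
  9: obs=y cand={0,1,2,5} pick 5 [5->5 ok]

0,3,4,1,3,4,2,5,5,5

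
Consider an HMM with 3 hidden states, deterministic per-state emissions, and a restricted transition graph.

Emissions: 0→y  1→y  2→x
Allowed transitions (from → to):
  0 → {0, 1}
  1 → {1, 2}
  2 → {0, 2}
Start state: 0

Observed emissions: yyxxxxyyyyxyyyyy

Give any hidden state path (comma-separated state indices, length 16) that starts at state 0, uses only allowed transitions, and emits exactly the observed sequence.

  [0] y  {0,1}  => 0  start
  [1] y  {0,1}  => 1  0->1 ok
  [2] x  {2}  => 2  1->2 ok
  [3] x  {2}  => 2  2->2 ok
  [4] x  {2}  => 2  2->2 ok
  [5] x  {2}  => 2  2->2 ok
  [6] y  {0,1}  => 0  2->0 ok
  [7] y  {0,1}  => 0  0->0 ok
  [8] y  {0,1}  => 0  0->0 ok
  [9] y  {0,1}  => 1  0->1 ok
  [10] x  {2}  => 2  1->2 ok
  [11] y  {0,1}  => 0  2->0 ok
  [12] y  {0,1}  => 1  0->1 ok
  [13] y  {0,1}  => 1  1->1 ok
  [14] y  {0,1}  => 1  1->1 ok
  [15] y  {0,1}  => 1  1->1 ok

0,1,2,2,2,2,0,0,0,1,2,0,1,1,1,1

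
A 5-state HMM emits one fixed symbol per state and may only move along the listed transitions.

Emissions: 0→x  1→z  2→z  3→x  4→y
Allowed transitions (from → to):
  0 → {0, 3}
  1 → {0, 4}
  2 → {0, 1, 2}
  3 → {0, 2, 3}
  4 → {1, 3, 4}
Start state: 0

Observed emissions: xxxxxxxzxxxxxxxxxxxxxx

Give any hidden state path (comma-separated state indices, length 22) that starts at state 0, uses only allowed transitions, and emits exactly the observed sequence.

  t0 'x' -> {0,3}, take 0 (start)
  t1 'x' -> {0,3}, take 3 (0->3 ok)
  t2 'x' -> {0,3}, take 0 (3->0 ok)
  t3 'x' -> {0,3}, take 3 (0->3 ok)
  t4 'x' -> {0,3}, take 3 (3->3 ok)
  t5 'x' -> {0,3}, take 0 (3->0 ok)
  t6 'x' -> {0,3}, take 3 (0->3 ok)
  t7 'z' -> {1,2}, take 2 (3->2 ok)
  t8 'x' -> {0,3}, take 0 (2->0 ok)
  t9 'x' -> {0,3}, take 0 (0->0 ok)
  t10 'x' -> {0,3}, take 0 (0->0 ok)
  t11 'x' -> {0,3}, take 0 (0->0 ok)
  t12 'x' -> {0,3}, take 3 (0->3 ok)
  t13 'x' -> {0,3}, take 0 (3->0 ok)
  t14 'x' -> {0,3}, take 3 (0->3 ok)
  t15 'x' -> {0,3}, take 0 (3->0 ok)
  t16 'x' -> {0,3}, take 3 (0->3 ok)
  t17 'x' -> {0,3}, take 3 (3->3 ok)
  t18 'x' -> {0,3}, take 3 (3->3 ok)
  t19 'x' -> {0,3}, take 3 (3->3 ok)
  t20 'x' -> {0,3}, take 0 (3->0 ok)
  t21 'x' -> {0,3}, take 3 (0->3 ok)

0,3,0,3,3,0,3,2,0,0,0,0,3,0,3,0,3,3,3,3,0,3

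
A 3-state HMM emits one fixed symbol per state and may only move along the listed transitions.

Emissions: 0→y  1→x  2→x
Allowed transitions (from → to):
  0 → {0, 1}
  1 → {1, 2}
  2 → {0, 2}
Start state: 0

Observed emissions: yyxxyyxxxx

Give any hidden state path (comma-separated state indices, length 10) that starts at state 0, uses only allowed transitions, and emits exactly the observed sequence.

  t0 'y' -> {0}, take 0 (start)
  t1 'y' -> {0}, take 0 (0->0 ok)
  t2 'x' -> {1,2}, take 1 (0->1 ok)
  t3 'x' -> {1,2}, take 2 (1->2 ok)
  t4 'y' -> {0}, take 0 (2->0 ok)
  t5 'y' -> {0}, take 0 (0->0 ok)
  t6 'x' -> {1,2}, take 1 (0->1 ok)
  t7 'x' -> {1,2}, take 1 (1->1 ok)
  t8 'x' -> {1,2}, take 1 (1->1 ok)
  t9 'x' -> {1,2}, take 2 (1->2 ok)

0,0,1,2,0,0,1,1,1,2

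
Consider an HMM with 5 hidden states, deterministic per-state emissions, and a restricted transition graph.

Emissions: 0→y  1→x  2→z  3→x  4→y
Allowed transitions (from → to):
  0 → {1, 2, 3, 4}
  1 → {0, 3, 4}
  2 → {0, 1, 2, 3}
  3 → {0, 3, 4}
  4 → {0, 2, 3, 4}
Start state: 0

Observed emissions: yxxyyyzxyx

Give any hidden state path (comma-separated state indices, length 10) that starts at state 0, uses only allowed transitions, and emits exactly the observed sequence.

  t0 'y' -> {0,4}, take 0 (start)
  t1 'x' -> {1,3}, take 1 (0->1 ok)
  t2 'x' -> {1,3}, take 3 (1->3 ok)
  t3 'y' -> {0,4}, take 0 (3->0 ok)
  t4 'y' -> {0,4}, take 4 (0->4 ok)
  t5 'y' -> {0,4}, take 0 (4->0 ok)
  t6 'z' -> {2}, take 2 (0->2 ok)
  t7 'x' -> {1,3}, take 3 (2->3 ok)
  t8 'y' -> {0,4}, take 0 (3->0 ok)
  t9 'x' -> {1,3}, take 1 (0->1 ok)

0,1,3,0,4,0,2,3,0,1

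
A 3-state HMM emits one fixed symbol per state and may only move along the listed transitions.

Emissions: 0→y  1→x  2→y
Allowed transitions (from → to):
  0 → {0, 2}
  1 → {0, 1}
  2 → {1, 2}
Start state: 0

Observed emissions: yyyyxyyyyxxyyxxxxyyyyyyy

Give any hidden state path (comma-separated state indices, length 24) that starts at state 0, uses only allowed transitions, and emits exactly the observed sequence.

  t0 'y' -> {0,2}, take 0 (start)
  t1 'y' -> {0,2}, take 0 (0->0 ok)
  t2 'y' -> {0,2}, take 0 (0->0 ok)
  t3 'y' -> {0,2}, take 2 (0->2 ok)
  t4 'x' -> {1}, take 1 (2->1 ok)
  t5 'y' -> {0,2}, take 0 (1->0 ok)
  t6 'y' -> {0,2}, take 2 (0->2 ok)
  t7 'y' -> {0,2}, take 2 (2->2 ok)
  t8 'y' -> {0,2}, take 2 (2->2 ok)
  t9 'x' -> {1}, take 1 (2->1 ok)
  t10 'x' -> {1}, take 1 (1->1 ok)
  t11 'y' -> {0,2}, take 0 (1->0 ok)
  t12 'y' -> {0,2}, take 2 (0->2 ok)
  t13 'x' -> {1}, take 1 (2->1 ok)
  t14 'x' -> {1}, take 1 (1->1 ok)
  t15 'x' -> {1}, take 1 (1->1 ok)
  t16 'x' -> {1}, take 1 (1->1 ok)
  t17 'y' -> {0,2}, take 0 (1->0 ok)
  t18 'y' -> {0,2}, take 0 (0->0 ok)
  t19 'y' -> {0,2}, take 0 (0->0 ok)
  t20 'y' -> {0,2}, take 2 (0->2 ok)
  t21 'y' -> {0,2}, take 2 (2->2 ok)
  t22 'y' -> {0,2}, take 2 (2->2 ok)
  t23 'y' -> {0,2}, take 2 (2->2 ok)

0,0,0,2,1,0,2,2,2,1,1,0,2,1,1,1,1,0,0,0,2,2,2,2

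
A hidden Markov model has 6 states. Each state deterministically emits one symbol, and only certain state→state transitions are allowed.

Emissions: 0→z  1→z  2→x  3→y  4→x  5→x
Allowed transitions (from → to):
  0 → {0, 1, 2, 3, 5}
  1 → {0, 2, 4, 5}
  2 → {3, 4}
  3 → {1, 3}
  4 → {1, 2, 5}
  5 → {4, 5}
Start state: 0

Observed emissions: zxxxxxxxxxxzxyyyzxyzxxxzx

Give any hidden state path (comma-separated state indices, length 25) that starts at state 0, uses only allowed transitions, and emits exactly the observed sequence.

0,2,4,2,4,5,5,5,5,5,4,1,2,3,3,3,1,2,3,1,4,2,4,1,4

  t0 'z' -> {0,1}, take 0 (start)
  t1 'x' -> {2,4,5}, take 2 (0->2 ok)
  t2 'x' -> {2,4,5}, take 4 (2->4 ok)
  t3 'x' -> {2,4,5}, take 2 (4->2 ok)
  t4 'x' -> {2,4,5}, take 4 (2->4 ok)
  t5 'x' -> {2,4,5}, take 5 (4->5 ok)
  t6 'x' -> {2,4,5}, take 5 (5->5 ok)
  t7 'x' -> {2,4,5}, take 5 (5->5 ok)
  t8 'x' -> {2,4,5}, take 5 (5->5 ok)
  t9 'x' -> {2,4,5}, take 5 (5->5 ok)
  t10 'x' -> {2,4,5}, take 4 (5->4 ok)
  t11 'z' -> {0,1}, take 1 (4->1 ok)
  t12 'x' -> {2,4,5}, take 2 (1->2 ok)
  t13 'y' -> {3}, take 3 (2->3 ok)
  t14 'y' -> {3}, take 3 (3->3 ok)
  t15 'y' -> {3}, take 3 (3->3 ok)
  t16 'z' -> {0,1}, take 1 (3->1 ok)
  t17 'x' -> {2,4,5}, take 2 (1->2 ok)
  t18 'y' -> {3}, take 3 (2->3 ok)
  t19 'z' -> {0,1}, take 1 (3->1 ok)
  t20 'x' -> {2,4,5}, take 4 (1->4 ok)
  t21 'x' -> {2,4,5}, take 2 (4->2 ok)
  t22 'x' -> {2,4,5}, take 4 (2->4 ok)
  t23 'z' -> {0,1}, take 1 (4->1 ok)
  t24 'x' -> {2,4,5}, take 4 (1->4 ok)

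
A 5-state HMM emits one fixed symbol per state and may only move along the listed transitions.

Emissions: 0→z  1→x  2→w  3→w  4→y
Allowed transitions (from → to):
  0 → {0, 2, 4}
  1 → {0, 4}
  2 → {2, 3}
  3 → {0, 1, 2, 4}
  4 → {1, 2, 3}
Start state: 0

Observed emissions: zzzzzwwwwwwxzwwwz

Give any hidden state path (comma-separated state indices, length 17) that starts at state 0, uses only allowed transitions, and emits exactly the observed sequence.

0,0,0,0,0,2,2,2,2,2,3,1,0,2,2,3,0

  0: obs=z cand={0} pick 0 [start]
  1: obs=z cand={0} pick 0 [0->0 ok]
  2: obs=z cand={0} pick 0 [0->0 ok]
  3: obs=z cand={0} pick 0 [0->0 ok]
  4: obs=z cand={0} pick 0 [0->0 ok]
  5: obs=w cand={2,3} pick 2 [0->2 ok]
  6: obs=w cand={2,3} pick 2 [2->2 ok]
  7: obs=w cand={2,3} pick 2 [2->2 ok]
  8: obs=w cand={2,3} pick 2 [2->2 ok]
  9: obs=w cand={2,3} pick 2 [2->2 ok]
  10: obs=w cand={2,3} pick 3 [2->3 ok]
  11: obs=x cand={1} pick 1 [3->1 ok]
  12: obs=z cand={0} pick 0 [1->0 ok]
  13: obs=w cand={2,3} pick 2 [0->2 ok]
  14: obs=w cand={2,3} pick 2 [2->2 ok]
  15: obs=w cand={2,3} pick 3 [2->3 ok]
  16: obs=z cand={0} pick 0 [3->0 ok]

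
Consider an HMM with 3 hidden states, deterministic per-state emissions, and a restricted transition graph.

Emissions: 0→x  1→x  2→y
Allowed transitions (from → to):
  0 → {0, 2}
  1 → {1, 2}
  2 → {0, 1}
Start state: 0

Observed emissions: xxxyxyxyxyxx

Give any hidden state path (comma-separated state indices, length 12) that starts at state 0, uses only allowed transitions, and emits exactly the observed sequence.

0,0,0,2,1,2,1,2,0,2,1,1

  t0 'x' -> {0,1}, take 0 (start)
  t1 'x' -> {0,1}, take 0 (0->0 ok)
  t2 'x' -> {0,1}, take 0 (0->0 ok)
  t3 'y' -> {2}, take 2 (0->2 ok)
  t4 'x' -> {0,1}, take 1 (2->1 ok)
  t5 'y' -> {2}, take 2 (1->2 ok)
  t6 'x' -> {0,1}, take 1 (2->1 ok)
  t7 'y' -> {2}, take 2 (1->2 ok)
  t8 'x' -> {0,1}, take 0 (2->0 ok)
  t9 'y' -> {2}, take 2 (0->2 ok)
  t10 'x' -> {0,1}, take 1 (2->1 ok)
  t11 'x' -> {0,1}, take 1 (1->1 ok)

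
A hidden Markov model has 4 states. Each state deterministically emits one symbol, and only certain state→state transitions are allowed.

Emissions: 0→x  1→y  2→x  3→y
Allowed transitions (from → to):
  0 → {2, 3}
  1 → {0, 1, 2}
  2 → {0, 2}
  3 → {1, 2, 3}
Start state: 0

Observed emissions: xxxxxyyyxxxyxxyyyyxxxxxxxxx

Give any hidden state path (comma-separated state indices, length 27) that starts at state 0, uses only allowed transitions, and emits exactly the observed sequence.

0,2,0,2,0,3,3,1,2,2,0,3,2,0,3,3,1,1,2,2,2,0,2,2,2,2,0

  [0] x  {0,2}  => 0  start
  [1] x  {0,2}  => 2  0->2 ok
  [2] x  {0,2}  => 0  2->0 ok
  [3] x  {0,2}  => 2  0->2 ok
  [4] x  {0,2}  => 0  2->0 ok
  [5] y  {1,3}  => 3  0->3 ok
  [6] y  {1,3}  => 3  3->3 ok
  [7] y  {1,3}  => 1  3->1 ok
  [8] x  {0,2}  => 2  1->2 ok
  [9] x  {0,2}  => 2  2->2 ok
  [10] x  {0,2}  => 0  2->0 ok
  [11] y  {1,3}  => 3  0->3 ok
  [12] x  {0,2}  => 2  3->2 ok
  [13] x  {0,2}  => 0  2->0 ok
  [14] y  {1,3}  => 3  0->3 ok
  [15] y  {1,3}  => 3  3->3 ok
  [16] y  {1,3}  => 1  3->1 ok
  [17] y  {1,3}  => 1  1->1 ok
  [18] x  {0,2}  => 2  1->2 ok
  [19] x  {0,2}  => 2  2->2 ok
  [20] x  {0,2}  => 2  2->2 ok
  [21] x  {0,2}  => 0  2->0 ok
  [22] x  {0,2}  => 2  0->2 ok
  [23] x  {0,2}  => 2  2->2 ok
  [24] x  {0,2}  => 2  2->2 ok
  [25] x  {0,2}  => 2  2->2 ok
  [26] x  {0,2}  => 0  2->0 ok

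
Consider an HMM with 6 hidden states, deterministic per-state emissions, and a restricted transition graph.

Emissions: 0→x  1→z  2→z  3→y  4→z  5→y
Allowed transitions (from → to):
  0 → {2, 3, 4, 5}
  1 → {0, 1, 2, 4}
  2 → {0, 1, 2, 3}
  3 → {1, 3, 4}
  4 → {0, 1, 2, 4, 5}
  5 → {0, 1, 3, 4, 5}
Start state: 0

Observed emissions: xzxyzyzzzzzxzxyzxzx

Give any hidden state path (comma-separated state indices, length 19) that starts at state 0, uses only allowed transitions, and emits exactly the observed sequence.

  0: obs=x cand={0} pick 0 [start]
  1: obs=z cand={1,2,4} pick 2 [0->2 ok]
  2: obs=x cand={0} pick 0 [2->0 ok]
  3: obs=y cand={3,5} pick 3 [0->3 ok]
  4: obs=z cand={1,2,4} pick 4 [3->4 ok]
  5: obs=y cand={3,5} pick 5 [4->5 ok]
  6: obs=z cand={1,2,4} pick 1 [5->1 ok]
  7: obs=z cand={1,2,4} pick 4 [1->4 ok]
  8: obs=z cand={1,2,4} pick 1 [4->1 ok]
  9: obs=z cand={1,2,4} pick 1 [1->1 ok]
  10: obs=z cand={1,2,4} pick 2 [1->2 ok]
  11: obs=x cand={0} pick 0 [2->0 ok]
  12: obs=z cand={1,2,4} pick 4 [0->4 ok]
  13: obs=x cand={0} pick 0 [4->0 ok]
  14: obs=y cand={3,5} pick 3 [0->3 ok]
  15: obs=z cand={1,2,4} pick 4 [3->4 ok]
  16: obs=x cand={0} pick 0 [4->0 ok]
  17: obs=z cand={1,2,4} pick 4 [0->4 ok]
  18: obs=x cand={0} pick 0 [4->0 ok]

0,2,0,3,4,5,1,4,1,1,2,0,4,0,3,4,0,4,0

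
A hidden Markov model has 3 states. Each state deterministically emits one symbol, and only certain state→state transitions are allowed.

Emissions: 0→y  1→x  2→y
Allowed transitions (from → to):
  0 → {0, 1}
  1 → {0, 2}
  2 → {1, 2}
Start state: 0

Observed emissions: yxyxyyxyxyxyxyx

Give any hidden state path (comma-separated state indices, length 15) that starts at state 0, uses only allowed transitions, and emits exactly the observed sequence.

0,1,2,1,0,0,1,2,1,0,1,2,1,0,1

  [0] y  {0,2}  => 0  start
  [1] x  {1}  => 1  0->1 ok
  [2] y  {0,2}  => 2  1->2 ok
  [3] x  {1}  => 1  2->1 ok
  [4] y  {0,2}  => 0  1->0 ok
  [5] y  {0,2}  => 0  0->0 ok
  [6] x  {1}  => 1  0->1 ok
  [7] y  {0,2}  => 2  1->2 ok
  [8] x  {1}  => 1  2->1 ok
  [9] y  {0,2}  => 0  1->0 ok
  [10] x  {1}  => 1  0->1 ok
  [11] y  {0,2}  => 2  1->2 ok
  [12] x  {1}  => 1  2->1 ok
  [13] y  {0,2}  => 0  1->0 ok
  [14] x  {1}  => 1  0->1 ok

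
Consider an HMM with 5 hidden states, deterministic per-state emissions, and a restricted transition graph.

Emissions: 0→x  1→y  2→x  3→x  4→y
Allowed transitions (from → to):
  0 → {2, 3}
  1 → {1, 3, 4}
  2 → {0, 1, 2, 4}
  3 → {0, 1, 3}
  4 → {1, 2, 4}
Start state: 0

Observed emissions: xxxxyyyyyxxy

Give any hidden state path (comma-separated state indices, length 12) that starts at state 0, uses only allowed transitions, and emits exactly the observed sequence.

0,3,0,3,1,1,1,1,4,2,2,4

  [0] x  {0,2,3}  => 0  start
  [1] x  {0,2,3}  => 3  0->3 ok
  [2] x  {0,2,3}  => 0  3->0 ok
  [3] x  {0,2,3}  => 3  0->3 ok
  [4] y  {1,4}  => 1  3->1 ok
  [5] y  {1,4}  => 1  1->1 ok
  [6] y  {1,4}  => 1  1->1 ok
  [7] y  {1,4}  => 1  1->1 ok
  [8] y  {1,4}  => 4  1->4 ok
  [9] x  {0,2,3}  => 2  4->2 ok
  [10] x  {0,2,3}  => 2  2->2 ok
  [11] y  {1,4}  => 4  2->4 ok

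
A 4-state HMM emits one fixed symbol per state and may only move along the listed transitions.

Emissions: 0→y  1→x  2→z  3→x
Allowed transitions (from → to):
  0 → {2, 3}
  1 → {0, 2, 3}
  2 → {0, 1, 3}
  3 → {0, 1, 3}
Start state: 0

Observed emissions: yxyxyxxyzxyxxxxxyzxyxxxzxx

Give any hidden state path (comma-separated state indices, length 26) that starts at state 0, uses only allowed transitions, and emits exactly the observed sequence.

  0: obs=y cand={0} pick 0 [start]
  1: obs=x cand={1,3} pick 3 [0->3 ok]
  2: obs=y cand={0} pick 0 [3->0 ok]
  3: obs=x cand={1,3} pick 3 [0->3 ok]
  4: obs=y cand={0} pick 0 [3->0 ok]
  5: obs=x cand={1,3} pick 3 [0->3 ok]
  6: obs=x cand={1,3} pick 1 [3->1 ok]
  7: obs=y cand={0} pick 0 [1->0 ok]
  8: obs=z cand={2} pick 2 [0->2 ok]
  9: obs=x cand={1,3} pick 3 [2->3 ok]
  10: obs=y cand={0} pick 0 [3->0 ok]
  11: obs=x cand={1,3} pick 3 [0->3 ok]
  12: obs=x cand={1,3} pick 3 [3->3 ok]
  13: obs=x cand={1,3} pick 3 [3->3 ok]
  14: obs=x cand={1,3} pick 3 [3->3 ok]
  15: obs=x cand={1,3} pick 3 [3->3 ok]
  16: obs=y cand={0} pick 0 [3->0 ok]
  17: obs=z cand={2} pick 2 [0->2 ok]
  18: obs=x cand={1,3} pick 3 [2->3 ok]
  19: obs=y cand={0} pick 0 [3->0 ok]
  20: obs=x cand={1,3} pick 3 [0->3 ok]
  21: obs=x cand={1,3} pick 3 [3->3 ok]
  22: obs=x cand={1,3} pick 1 [3->1 ok]
  23: obs=z cand={2} pick 2 [1->2 ok]
  24: obs=x cand={1,3} pick 3 [2->3 ok]
  25: obs=x cand={1,3} pick 1 [3->1 ok]

0,3,0,3,0,3,1,0,2,3,0,3,3,3,3,3,0,2,3,0,3,3,1,2,3,1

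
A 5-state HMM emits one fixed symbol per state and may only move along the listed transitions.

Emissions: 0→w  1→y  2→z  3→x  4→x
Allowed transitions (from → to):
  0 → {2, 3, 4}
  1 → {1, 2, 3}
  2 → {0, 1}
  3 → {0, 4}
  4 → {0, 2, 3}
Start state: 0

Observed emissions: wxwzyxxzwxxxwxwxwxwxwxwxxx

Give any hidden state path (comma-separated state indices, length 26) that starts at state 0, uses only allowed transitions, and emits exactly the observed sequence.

0,4,0,2,1,3,4,2,0,3,4,3,0,4,0,3,0,4,0,4,0,3,0,4,3,4

  0: obs=w cand={0} pick 0 [start]
  1: obs=x cand={3,4} pick 4 [0->4 ok]
  2: obs=w cand={0} pick 0 [4->0 ok]
  3: obs=z cand={2} pick 2 [0->2 ok]
  4: obs=y cand={1} pick 1 [2->1 ok]
  5: obs=x cand={3,4} pick 3 [1->3 ok]
  6: obs=x cand={3,4} pick 4 [3->4 ok]
  7: obs=z cand={2} pick 2 [4->2 ok]
  8: obs=w cand={0} pick 0 [2->0 ok]
  9: obs=x cand={3,4} pick 3 [0->3 ok]
  10: obs=x cand={3,4} pick 4 [3->4 ok]
  11: obs=x cand={3,4} pick 3 [4->3 ok]
  12: obs=w cand={0} pick 0 [3->0 ok]
  13: obs=x cand={3,4} pick 4 [0->4 ok]
  14: obs=w cand={0} pick 0 [4->0 ok]
  15: obs=x cand={3,4} pick 3 [0->3 ok]
  16: obs=w cand={0} pick 0 [3->0 ok]
  17: obs=x cand={3,4} pick 4 [0->4 ok]
  18: obs=w cand={0} pick 0 [4->0 ok]
  19: obs=x cand={3,4} pick 4 [0->4 ok]
  20: obs=w cand={0} pick 0 [4->0 ok]
  21: obs=x cand={3,4} pick 3 [0->3 ok]
  22: obs=w cand={0} pick 0 [3->0 ok]
  23: obs=x cand={3,4} pick 4 [0->4 ok]
  24: obs=x cand={3,4} pick 3 [4->3 ok]
  25: obs=x cand={3,4} pick 4 [3->4 ok]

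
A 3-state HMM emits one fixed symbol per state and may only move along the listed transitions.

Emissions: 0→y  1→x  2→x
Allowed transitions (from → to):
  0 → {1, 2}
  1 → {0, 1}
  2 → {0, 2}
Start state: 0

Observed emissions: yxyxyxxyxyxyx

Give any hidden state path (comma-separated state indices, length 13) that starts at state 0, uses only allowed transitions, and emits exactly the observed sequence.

  pos 0: y in {0}, choose 0; start
  pos 1: x in {1,2}, choose 1; 0->1 ok
  pos 2: y in {0}, choose 0; 1->0 ok
  pos 3: x in {1,2}, choose 1; 0->1 ok
  pos 4: y in {0}, choose 0; 1->0 ok
  pos 5: x in {1,2}, choose 1; 0->1 ok
  pos 6: x in {1,2}, choose 1; 1->1 ok
  pos 7: y in {0}, choose 0; 1->0 ok
  pos 8: x in {1,2}, choose 1; 0->1 ok
  pos 9: y in {0}, choose 0; 1->0 ok
  pos 10: x in {1,2}, choose 1; 0->1 ok
  pos 11: y in {0}, choose 0; 1->0 ok
  pos 12: x in {1,2}, choose 2; 0->2 ok

0,1,0,1,0,1,1,0,1,0,1,0,2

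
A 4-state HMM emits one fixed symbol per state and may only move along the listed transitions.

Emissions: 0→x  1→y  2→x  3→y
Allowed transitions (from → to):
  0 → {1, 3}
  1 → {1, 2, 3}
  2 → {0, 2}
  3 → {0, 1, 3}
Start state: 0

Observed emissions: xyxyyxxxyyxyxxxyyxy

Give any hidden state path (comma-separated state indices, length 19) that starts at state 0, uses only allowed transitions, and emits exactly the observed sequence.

0,3,0,1,1,2,2,0,1,3,0,1,2,2,0,1,3,0,1

  t0 'x' -> {0,2}, take 0 (start)
  t1 'y' -> {1,3}, take 3 (0->3 ok)
  t2 'x' -> {0,2}, take 0 (3->0 ok)
  t3 'y' -> {1,3}, take 1 (0->1 ok)
  t4 'y' -> {1,3}, take 1 (1->1 ok)
  t5 'x' -> {0,2}, take 2 (1->2 ok)
  t6 'x' -> {0,2}, take 2 (2->2 ok)
  t7 'x' -> {0,2}, take 0 (2->0 ok)
  t8 'y' -> {1,3}, take 1 (0->1 ok)
  t9 'y' -> {1,3}, take 3 (1->3 ok)
  t10 'x' -> {0,2}, take 0 (3->0 ok)
  t11 'y' -> {1,3}, take 1 (0->1 ok)
  t12 'x' -> {0,2}, take 2 (1->2 ok)
  t13 'x' -> {0,2}, take 2 (2->2 ok)
  t14 'x' -> {0,2}, take 0 (2->0 ok)
  t15 'y' -> {1,3}, take 1 (0->1 ok)
  t16 'y' -> {1,3}, take 3 (1->3 ok)
  t17 'x' -> {0,2}, take 0 (3->0 ok)
  t18 'y' -> {1,3}, take 1 (0->1 ok)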